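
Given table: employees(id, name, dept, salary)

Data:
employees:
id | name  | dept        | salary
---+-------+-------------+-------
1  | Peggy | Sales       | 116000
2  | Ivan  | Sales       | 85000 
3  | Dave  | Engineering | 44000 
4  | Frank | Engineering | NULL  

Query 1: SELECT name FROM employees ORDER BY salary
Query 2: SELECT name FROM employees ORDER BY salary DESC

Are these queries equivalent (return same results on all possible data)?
No, not equivalent

Query 1 returns: [('Frank',), ('Dave',), ('Ivan',), ('Peggy',)]
Query 2 returns: [('Peggy',), ('Ivan',), ('Dave',), ('Frank',)]

Reason: ASC vs DESC gives opposite ordering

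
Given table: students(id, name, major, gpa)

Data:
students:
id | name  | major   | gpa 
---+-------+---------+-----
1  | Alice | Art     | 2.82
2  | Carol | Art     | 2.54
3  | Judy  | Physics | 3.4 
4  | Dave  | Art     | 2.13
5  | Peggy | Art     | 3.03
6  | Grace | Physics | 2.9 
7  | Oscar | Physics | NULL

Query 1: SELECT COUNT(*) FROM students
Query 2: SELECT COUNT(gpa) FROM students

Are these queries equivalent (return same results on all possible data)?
No, not equivalent

Query 1 returns: [(7,)]
Query 2 returns: [(6,)]

Reason: COUNT(*) includes NULLs, COUNT(column) excludes them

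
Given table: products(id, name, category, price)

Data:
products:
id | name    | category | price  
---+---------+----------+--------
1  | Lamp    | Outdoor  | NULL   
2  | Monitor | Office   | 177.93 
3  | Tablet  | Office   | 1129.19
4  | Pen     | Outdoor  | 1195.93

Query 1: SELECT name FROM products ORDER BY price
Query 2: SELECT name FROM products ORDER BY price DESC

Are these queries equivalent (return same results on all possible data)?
No, not equivalent

Query 1 returns: [('Lamp',), ('Monitor',), ('Tablet',), ('Pen',)]
Query 2 returns: [('Pen',), ('Tablet',), ('Monitor',), ('Lamp',)]

Reason: ASC vs DESC gives opposite ordering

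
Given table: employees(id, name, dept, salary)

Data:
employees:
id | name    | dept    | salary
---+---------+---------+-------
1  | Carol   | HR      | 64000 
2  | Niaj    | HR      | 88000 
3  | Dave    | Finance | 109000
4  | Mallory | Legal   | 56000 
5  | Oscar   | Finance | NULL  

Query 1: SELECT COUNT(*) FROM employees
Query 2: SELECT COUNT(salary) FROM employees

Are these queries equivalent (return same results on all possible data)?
No, not equivalent

Query 1 returns: [(5,)]
Query 2 returns: [(4,)]

Reason: COUNT(*) includes NULLs, COUNT(column) excludes them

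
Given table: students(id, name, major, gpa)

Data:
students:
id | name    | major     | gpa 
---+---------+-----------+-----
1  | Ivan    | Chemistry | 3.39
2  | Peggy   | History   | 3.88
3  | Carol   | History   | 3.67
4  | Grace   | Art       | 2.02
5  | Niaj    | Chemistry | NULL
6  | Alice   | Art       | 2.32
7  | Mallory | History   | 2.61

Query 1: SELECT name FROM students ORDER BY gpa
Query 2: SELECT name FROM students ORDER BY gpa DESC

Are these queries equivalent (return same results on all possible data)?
No, not equivalent

Query 1 returns: [('Niaj',), ('Grace',), ('Alice',), ('Mallory',), ('Ivan',), ('Carol',), ('Peggy',)]
Query 2 returns: [('Peggy',), ('Carol',), ('Ivan',), ('Mallory',), ('Alice',), ('Grace',), ('Niaj',)]

Reason: ASC vs DESC gives opposite ordering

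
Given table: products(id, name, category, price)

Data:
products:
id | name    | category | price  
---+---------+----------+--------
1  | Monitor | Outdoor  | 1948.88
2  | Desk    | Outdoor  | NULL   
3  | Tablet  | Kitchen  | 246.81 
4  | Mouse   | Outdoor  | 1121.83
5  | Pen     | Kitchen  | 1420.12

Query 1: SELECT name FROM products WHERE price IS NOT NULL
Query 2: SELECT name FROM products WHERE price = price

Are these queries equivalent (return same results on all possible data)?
Yes, equivalent

Both queries return: [('Monitor',), ('Mouse',), ('Pen',), ('Tablet',)]

Reason: IS NOT NULL vs self-equality (both exclude NULLs)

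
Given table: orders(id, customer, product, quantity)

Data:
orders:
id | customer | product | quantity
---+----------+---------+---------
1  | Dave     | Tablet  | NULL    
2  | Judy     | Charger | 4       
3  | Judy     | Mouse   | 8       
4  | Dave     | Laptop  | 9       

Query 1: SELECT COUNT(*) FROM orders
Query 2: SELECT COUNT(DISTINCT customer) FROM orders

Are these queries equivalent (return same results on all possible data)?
No, not equivalent

Query 1 returns: [(4,)]
Query 2 returns: [(2,)]

Reason: COUNT(*) counts rows, COUNT(DISTINCT customer) counts unique customers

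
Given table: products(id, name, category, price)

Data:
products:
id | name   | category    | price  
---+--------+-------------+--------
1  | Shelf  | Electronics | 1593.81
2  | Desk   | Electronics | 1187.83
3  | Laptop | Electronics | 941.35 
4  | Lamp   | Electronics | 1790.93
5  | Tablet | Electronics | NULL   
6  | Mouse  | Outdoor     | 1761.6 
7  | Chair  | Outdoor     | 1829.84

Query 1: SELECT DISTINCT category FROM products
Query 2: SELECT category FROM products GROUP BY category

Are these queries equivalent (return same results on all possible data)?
Yes, equivalent

Both queries return: [('Electronics',), ('Outdoor',)]

Reason: Both get unique categorys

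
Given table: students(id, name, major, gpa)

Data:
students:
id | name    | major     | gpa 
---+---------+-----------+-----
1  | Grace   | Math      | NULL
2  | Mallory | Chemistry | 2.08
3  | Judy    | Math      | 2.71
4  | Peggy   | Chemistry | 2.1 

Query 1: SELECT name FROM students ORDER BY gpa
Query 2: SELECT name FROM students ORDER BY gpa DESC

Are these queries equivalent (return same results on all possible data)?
No, not equivalent

Query 1 returns: [('Grace',), ('Mallory',), ('Peggy',), ('Judy',)]
Query 2 returns: [('Judy',), ('Peggy',), ('Mallory',), ('Grace',)]

Reason: ASC vs DESC gives opposite ordering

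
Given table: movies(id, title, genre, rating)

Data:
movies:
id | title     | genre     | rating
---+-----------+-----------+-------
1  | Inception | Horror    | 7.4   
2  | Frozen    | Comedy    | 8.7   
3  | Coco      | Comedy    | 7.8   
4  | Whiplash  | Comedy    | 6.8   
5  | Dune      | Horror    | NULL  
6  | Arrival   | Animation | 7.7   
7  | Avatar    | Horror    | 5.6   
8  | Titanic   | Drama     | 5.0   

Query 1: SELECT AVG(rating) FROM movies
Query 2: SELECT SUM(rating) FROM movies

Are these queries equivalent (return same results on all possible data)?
No, not equivalent

Query 1 returns: [(7.0,)]
Query 2 returns: [(49.0,)]

Reason: AVG vs SUM give different aggregate values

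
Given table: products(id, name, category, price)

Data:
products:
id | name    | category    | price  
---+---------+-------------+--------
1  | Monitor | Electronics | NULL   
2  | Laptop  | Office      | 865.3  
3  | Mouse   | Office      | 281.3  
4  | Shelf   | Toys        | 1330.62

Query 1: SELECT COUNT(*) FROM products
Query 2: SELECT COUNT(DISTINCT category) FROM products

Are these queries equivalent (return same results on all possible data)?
No, not equivalent

Query 1 returns: [(4,)]
Query 2 returns: [(3,)]

Reason: COUNT(*) counts rows, COUNT(DISTINCT category) counts unique categorys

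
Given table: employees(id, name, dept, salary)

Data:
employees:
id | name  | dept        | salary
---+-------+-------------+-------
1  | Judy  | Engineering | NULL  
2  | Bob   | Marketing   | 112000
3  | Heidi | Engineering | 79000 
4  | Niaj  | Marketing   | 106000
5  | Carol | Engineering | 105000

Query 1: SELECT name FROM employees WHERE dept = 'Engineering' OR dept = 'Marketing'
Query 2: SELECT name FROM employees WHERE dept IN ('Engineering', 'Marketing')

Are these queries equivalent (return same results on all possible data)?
Yes, equivalent

Both queries return: [('Bob',), ('Carol',), ('Heidi',), ('Judy',), ('Niaj',)]

Reason: OR vs IN are equivalent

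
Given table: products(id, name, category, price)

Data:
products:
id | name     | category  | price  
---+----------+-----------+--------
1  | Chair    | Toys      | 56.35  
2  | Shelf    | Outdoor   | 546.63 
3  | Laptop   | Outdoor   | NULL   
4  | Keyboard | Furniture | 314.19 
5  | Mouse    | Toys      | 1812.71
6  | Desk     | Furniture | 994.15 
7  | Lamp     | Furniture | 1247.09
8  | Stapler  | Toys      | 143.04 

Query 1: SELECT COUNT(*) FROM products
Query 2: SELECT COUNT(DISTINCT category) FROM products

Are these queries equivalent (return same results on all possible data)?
No, not equivalent

Query 1 returns: [(8,)]
Query 2 returns: [(3,)]

Reason: COUNT(*) counts rows, COUNT(DISTINCT category) counts unique categorys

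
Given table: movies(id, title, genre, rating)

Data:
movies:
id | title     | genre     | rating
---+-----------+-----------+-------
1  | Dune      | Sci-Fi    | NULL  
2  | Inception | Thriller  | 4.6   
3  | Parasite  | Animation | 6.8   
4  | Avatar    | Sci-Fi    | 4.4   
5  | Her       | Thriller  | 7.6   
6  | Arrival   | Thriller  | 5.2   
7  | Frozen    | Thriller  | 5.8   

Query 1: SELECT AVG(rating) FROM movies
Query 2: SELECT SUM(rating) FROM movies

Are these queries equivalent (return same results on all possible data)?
No, not equivalent

Query 1 returns: [(5.733333333333333,)]
Query 2 returns: [(34.4,)]

Reason: AVG vs SUM give different aggregate values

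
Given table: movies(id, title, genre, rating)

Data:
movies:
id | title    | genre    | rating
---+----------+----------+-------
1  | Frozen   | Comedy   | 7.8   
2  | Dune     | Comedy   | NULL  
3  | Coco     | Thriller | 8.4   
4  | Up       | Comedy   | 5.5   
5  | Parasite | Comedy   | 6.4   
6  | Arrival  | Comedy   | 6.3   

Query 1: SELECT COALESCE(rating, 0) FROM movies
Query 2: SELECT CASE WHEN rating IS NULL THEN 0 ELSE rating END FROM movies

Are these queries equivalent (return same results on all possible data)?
Yes, equivalent

Both queries return: [(0,), (5.5,), (6.3,), (6.4,), (7.8,), (8.4,)]

Reason: COALESCE vs CASE for NULL handling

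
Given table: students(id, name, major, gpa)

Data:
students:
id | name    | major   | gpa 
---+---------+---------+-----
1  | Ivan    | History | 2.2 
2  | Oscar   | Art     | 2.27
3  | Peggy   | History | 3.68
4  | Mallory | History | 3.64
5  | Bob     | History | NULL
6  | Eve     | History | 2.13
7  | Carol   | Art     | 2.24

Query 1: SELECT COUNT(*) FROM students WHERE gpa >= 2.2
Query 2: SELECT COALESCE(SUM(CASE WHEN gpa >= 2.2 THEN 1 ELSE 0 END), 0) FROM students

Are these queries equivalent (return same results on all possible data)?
Yes, equivalent

Both queries return: [(5,)]

Reason: COUNT with WHERE vs conditional SUM (COALESCE handles empty-table NULL)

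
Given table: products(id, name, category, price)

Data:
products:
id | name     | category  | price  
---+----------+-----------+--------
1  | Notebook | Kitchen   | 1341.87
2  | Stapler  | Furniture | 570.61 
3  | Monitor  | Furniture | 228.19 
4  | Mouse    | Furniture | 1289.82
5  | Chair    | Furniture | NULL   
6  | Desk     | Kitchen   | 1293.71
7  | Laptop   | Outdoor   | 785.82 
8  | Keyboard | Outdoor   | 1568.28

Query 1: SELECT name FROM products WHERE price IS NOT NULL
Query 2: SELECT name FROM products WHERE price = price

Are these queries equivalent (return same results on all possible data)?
Yes, equivalent

Both queries return: [('Desk',), ('Keyboard',), ('Laptop',), ('Monitor',), ('Mouse',), ('Notebook',), ('Stapler',)]

Reason: IS NOT NULL vs self-equality (both exclude NULLs)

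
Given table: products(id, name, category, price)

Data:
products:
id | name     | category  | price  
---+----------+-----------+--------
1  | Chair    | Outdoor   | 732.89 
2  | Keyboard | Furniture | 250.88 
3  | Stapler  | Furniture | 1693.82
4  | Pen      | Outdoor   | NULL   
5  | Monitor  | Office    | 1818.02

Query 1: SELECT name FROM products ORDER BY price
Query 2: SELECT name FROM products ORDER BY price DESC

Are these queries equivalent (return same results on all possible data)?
No, not equivalent

Query 1 returns: [('Pen',), ('Keyboard',), ('Chair',), ('Stapler',), ('Monitor',)]
Query 2 returns: [('Monitor',), ('Stapler',), ('Chair',), ('Keyboard',), ('Pen',)]

Reason: ASC vs DESC gives opposite ordering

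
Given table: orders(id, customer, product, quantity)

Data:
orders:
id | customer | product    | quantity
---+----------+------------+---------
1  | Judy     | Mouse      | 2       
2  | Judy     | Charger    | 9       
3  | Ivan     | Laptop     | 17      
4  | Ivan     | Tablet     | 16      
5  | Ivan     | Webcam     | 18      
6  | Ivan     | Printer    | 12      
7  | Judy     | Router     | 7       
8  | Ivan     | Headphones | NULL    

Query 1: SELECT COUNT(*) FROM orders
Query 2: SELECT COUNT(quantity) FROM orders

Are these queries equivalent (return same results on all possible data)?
No, not equivalent

Query 1 returns: [(8,)]
Query 2 returns: [(7,)]

Reason: COUNT(*) includes NULLs, COUNT(column) excludes them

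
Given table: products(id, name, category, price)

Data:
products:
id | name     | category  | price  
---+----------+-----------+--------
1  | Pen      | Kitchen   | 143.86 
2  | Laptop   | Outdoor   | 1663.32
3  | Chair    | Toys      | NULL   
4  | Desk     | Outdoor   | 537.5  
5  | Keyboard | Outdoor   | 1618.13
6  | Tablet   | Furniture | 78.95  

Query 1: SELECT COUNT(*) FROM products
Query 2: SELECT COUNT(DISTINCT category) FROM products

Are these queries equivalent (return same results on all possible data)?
No, not equivalent

Query 1 returns: [(6,)]
Query 2 returns: [(4,)]

Reason: COUNT(*) counts rows, COUNT(DISTINCT category) counts unique categorys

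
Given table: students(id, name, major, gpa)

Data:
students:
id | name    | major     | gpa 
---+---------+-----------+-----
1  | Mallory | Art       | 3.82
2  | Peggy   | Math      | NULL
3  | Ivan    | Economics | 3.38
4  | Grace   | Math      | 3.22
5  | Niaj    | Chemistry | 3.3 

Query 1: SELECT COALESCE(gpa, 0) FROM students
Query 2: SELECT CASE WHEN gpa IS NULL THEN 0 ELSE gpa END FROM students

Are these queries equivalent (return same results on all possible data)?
Yes, equivalent

Both queries return: [(0,), (3.22,), (3.3,), (3.38,), (3.82,)]

Reason: COALESCE vs CASE for NULL handling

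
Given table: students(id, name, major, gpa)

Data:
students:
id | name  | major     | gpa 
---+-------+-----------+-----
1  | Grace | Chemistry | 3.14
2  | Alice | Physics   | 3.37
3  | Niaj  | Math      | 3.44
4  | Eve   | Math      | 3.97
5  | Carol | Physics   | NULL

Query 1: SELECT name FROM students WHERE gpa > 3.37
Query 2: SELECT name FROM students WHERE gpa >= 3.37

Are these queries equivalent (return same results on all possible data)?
No, not equivalent

Query 1 returns: [('Niaj',), ('Eve',)]
Query 2 returns: [('Alice',), ('Niaj',), ('Eve',)]

Reason: > vs >= gives different results when gpa = 3.37 exists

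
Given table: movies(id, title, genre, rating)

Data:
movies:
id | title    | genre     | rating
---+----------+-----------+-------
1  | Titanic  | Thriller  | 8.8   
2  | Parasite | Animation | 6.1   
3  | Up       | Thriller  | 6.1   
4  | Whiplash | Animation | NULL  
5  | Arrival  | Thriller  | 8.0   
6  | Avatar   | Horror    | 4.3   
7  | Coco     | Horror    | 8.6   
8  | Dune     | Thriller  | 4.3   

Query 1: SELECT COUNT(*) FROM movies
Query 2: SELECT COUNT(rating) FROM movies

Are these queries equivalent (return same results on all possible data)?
No, not equivalent

Query 1 returns: [(8,)]
Query 2 returns: [(7,)]

Reason: COUNT(*) includes NULLs, COUNT(column) excludes them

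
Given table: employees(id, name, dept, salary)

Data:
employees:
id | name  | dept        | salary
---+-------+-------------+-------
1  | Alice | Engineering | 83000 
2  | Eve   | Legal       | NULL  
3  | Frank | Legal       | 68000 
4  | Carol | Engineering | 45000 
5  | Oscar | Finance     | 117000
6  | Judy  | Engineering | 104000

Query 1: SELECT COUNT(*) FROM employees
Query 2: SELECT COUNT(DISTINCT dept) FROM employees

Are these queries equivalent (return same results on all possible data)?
No, not equivalent

Query 1 returns: [(6,)]
Query 2 returns: [(3,)]

Reason: COUNT(*) counts rows, COUNT(DISTINCT dept) counts unique depts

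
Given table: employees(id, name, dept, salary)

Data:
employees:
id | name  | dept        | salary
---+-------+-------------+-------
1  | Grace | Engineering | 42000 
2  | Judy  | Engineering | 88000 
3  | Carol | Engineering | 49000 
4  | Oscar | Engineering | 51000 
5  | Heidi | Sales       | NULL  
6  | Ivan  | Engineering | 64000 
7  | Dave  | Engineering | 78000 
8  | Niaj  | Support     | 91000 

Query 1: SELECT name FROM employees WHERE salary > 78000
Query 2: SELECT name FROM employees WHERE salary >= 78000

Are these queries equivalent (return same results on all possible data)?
No, not equivalent

Query 1 returns: [('Judy',), ('Niaj',)]
Query 2 returns: [('Judy',), ('Dave',), ('Niaj',)]

Reason: > vs >= gives different results when salary = 78000 exists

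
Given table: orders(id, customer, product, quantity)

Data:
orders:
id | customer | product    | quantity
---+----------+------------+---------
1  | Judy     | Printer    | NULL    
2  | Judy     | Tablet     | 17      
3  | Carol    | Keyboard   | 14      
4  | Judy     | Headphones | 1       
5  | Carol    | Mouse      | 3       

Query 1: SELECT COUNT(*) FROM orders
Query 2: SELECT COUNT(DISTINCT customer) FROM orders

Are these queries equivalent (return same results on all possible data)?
No, not equivalent

Query 1 returns: [(5,)]
Query 2 returns: [(2,)]

Reason: COUNT(*) counts rows, COUNT(DISTINCT customer) counts unique customers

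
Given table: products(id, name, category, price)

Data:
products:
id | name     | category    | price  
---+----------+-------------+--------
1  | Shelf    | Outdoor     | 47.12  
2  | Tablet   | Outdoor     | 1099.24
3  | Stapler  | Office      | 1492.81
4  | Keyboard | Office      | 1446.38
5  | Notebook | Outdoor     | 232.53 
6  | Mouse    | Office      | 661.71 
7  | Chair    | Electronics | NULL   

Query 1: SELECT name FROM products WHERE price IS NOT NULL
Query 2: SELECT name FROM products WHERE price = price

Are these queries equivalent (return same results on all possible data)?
Yes, equivalent

Both queries return: [('Keyboard',), ('Mouse',), ('Notebook',), ('Shelf',), ('Stapler',), ('Tablet',)]

Reason: IS NOT NULL vs self-equality (both exclude NULLs)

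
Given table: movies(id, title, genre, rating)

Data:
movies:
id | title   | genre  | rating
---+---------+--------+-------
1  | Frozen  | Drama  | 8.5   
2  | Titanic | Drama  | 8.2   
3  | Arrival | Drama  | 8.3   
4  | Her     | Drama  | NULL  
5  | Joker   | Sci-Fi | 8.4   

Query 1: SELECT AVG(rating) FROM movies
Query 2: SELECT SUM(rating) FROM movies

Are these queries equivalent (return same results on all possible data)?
No, not equivalent

Query 1 returns: [(8.35,)]
Query 2 returns: [(33.4,)]

Reason: AVG vs SUM give different aggregate values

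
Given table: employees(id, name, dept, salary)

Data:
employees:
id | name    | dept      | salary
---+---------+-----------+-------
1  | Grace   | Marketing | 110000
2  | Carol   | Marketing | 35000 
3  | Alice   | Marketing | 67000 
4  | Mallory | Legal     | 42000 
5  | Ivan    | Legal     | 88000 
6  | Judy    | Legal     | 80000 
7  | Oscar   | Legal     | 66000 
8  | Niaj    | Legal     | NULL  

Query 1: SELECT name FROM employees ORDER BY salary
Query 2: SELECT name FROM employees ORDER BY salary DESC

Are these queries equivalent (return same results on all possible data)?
No, not equivalent

Query 1 returns: [('Niaj',), ('Carol',), ('Mallory',), ('Oscar',), ('Alice',), ('Judy',), ('Ivan',), ('Grace',)]
Query 2 returns: [('Grace',), ('Ivan',), ('Judy',), ('Alice',), ('Oscar',), ('Mallory',), ('Carol',), ('Niaj',)]

Reason: ASC vs DESC gives opposite ordering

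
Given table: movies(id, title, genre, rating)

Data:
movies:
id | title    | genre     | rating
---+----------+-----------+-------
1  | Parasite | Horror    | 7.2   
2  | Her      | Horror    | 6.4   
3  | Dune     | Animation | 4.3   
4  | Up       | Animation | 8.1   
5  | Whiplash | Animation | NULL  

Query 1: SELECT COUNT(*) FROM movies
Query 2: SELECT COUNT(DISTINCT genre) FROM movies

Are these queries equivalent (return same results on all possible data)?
No, not equivalent

Query 1 returns: [(5,)]
Query 2 returns: [(2,)]

Reason: COUNT(*) counts rows, COUNT(DISTINCT genre) counts unique genres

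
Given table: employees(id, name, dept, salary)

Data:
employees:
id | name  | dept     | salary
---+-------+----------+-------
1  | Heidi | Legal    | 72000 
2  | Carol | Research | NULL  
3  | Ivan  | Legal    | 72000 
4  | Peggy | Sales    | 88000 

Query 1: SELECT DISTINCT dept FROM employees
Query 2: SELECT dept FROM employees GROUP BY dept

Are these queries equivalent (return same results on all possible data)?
Yes, equivalent

Both queries return: [('Legal',), ('Research',), ('Sales',)]

Reason: Both get unique depts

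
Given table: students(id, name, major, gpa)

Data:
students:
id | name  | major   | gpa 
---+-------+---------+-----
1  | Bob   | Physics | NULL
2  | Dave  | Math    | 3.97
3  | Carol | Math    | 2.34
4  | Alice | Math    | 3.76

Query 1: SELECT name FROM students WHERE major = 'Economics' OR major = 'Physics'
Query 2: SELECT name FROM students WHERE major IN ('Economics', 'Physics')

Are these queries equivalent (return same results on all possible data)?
Yes, equivalent

Both queries return: [('Bob',)]

Reason: OR vs IN are equivalent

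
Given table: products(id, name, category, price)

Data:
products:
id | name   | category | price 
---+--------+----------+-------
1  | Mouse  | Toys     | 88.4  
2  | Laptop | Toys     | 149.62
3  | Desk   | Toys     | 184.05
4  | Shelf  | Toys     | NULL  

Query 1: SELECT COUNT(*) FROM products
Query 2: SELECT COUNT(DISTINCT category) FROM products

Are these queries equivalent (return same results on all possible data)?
No, not equivalent

Query 1 returns: [(4,)]
Query 2 returns: [(1,)]

Reason: COUNT(*) counts rows, COUNT(DISTINCT category) counts unique categorys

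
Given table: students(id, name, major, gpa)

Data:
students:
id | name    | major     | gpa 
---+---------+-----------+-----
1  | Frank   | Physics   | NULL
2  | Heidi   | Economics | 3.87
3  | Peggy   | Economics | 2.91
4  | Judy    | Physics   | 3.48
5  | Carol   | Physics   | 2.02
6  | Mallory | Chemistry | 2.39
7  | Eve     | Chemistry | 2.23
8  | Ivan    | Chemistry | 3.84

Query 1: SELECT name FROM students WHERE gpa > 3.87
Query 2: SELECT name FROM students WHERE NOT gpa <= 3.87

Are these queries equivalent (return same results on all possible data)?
Yes, equivalent

Both queries return: []

Reason: Both filter gpa > 3.87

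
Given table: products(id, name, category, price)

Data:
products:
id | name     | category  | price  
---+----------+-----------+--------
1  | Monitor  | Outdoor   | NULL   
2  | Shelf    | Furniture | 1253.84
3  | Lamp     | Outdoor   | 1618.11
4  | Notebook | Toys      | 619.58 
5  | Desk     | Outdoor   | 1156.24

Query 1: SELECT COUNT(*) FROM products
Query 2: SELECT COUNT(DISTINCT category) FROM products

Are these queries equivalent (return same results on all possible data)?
No, not equivalent

Query 1 returns: [(5,)]
Query 2 returns: [(3,)]

Reason: COUNT(*) counts rows, COUNT(DISTINCT category) counts unique categorys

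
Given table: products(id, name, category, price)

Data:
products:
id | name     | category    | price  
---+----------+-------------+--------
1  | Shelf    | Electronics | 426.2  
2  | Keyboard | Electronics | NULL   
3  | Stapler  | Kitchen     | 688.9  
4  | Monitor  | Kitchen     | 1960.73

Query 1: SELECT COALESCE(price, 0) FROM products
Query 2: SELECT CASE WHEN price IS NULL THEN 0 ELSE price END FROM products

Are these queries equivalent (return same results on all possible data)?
Yes, equivalent

Both queries return: [(0,), (426.2,), (688.9,), (1960.73,)]

Reason: COALESCE vs CASE for NULL handling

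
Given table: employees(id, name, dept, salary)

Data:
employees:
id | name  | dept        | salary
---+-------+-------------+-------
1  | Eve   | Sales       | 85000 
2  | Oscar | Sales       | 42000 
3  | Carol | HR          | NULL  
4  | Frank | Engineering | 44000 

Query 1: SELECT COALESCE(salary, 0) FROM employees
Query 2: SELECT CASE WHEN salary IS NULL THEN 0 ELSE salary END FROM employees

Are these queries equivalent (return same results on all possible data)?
Yes, equivalent

Both queries return: [(0,), (42000,), (44000,), (85000,)]

Reason: COALESCE vs CASE for NULL handling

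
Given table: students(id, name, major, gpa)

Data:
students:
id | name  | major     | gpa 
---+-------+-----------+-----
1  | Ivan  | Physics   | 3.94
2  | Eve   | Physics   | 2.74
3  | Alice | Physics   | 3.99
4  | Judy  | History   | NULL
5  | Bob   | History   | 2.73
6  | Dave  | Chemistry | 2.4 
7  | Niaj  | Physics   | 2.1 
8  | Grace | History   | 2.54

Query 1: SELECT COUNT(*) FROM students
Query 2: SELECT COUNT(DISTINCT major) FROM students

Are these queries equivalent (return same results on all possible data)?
No, not equivalent

Query 1 returns: [(8,)]
Query 2 returns: [(3,)]

Reason: COUNT(*) counts rows, COUNT(DISTINCT major) counts unique majors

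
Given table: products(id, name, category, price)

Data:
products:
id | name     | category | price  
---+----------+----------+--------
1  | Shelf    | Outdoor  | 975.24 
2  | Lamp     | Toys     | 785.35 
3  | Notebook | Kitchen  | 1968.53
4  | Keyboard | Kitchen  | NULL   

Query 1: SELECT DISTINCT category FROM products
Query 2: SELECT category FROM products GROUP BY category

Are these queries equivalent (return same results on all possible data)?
Yes, equivalent

Both queries return: [('Kitchen',), ('Outdoor',), ('Toys',)]

Reason: Both get unique categorys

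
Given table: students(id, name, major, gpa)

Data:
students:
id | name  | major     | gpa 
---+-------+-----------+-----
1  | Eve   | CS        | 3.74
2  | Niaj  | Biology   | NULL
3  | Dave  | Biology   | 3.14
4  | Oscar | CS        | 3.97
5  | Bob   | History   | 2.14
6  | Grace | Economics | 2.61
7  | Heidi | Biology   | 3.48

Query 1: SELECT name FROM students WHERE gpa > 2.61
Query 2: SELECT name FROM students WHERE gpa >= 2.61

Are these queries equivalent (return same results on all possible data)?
No, not equivalent

Query 1 returns: [('Eve',), ('Dave',), ('Oscar',), ('Heidi',)]
Query 2 returns: [('Eve',), ('Dave',), ('Oscar',), ('Grace',), ('Heidi',)]

Reason: > vs >= gives different results when gpa = 2.61 exists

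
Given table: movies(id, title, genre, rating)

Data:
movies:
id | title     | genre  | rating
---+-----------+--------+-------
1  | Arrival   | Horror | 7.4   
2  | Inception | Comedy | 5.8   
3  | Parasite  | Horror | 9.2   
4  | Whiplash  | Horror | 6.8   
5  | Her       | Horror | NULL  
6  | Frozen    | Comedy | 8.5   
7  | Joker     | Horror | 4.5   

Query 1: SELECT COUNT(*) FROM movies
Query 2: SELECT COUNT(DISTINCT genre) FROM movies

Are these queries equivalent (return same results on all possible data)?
No, not equivalent

Query 1 returns: [(7,)]
Query 2 returns: [(2,)]

Reason: COUNT(*) counts rows, COUNT(DISTINCT genre) counts unique genres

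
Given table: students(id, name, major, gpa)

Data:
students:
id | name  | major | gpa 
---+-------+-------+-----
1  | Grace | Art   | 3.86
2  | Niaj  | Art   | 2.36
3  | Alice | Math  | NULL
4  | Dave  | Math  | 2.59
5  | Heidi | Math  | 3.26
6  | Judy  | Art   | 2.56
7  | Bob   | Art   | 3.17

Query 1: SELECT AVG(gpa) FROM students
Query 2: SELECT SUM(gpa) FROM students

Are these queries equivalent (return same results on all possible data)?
No, not equivalent

Query 1 returns: [(2.966666666666667,)]
Query 2 returns: [(17.8,)]

Reason: AVG vs SUM give different aggregate values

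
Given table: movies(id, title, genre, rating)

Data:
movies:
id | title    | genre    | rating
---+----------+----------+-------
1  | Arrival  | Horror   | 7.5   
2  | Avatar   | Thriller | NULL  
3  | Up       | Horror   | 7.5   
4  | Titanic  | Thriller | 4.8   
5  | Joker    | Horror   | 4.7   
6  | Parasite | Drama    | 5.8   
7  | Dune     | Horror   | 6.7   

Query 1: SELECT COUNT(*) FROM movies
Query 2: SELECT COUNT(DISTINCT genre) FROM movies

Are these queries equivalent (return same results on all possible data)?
No, not equivalent

Query 1 returns: [(7,)]
Query 2 returns: [(3,)]

Reason: COUNT(*) counts rows, COUNT(DISTINCT genre) counts unique genres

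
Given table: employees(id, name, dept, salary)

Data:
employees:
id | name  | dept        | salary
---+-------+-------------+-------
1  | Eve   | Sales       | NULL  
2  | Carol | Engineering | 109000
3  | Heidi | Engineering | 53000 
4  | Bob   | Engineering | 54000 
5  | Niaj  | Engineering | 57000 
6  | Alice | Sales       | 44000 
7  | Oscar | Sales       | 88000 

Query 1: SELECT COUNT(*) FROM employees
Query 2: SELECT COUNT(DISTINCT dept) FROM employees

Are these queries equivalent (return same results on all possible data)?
No, not equivalent

Query 1 returns: [(7,)]
Query 2 returns: [(2,)]

Reason: COUNT(*) counts rows, COUNT(DISTINCT dept) counts unique depts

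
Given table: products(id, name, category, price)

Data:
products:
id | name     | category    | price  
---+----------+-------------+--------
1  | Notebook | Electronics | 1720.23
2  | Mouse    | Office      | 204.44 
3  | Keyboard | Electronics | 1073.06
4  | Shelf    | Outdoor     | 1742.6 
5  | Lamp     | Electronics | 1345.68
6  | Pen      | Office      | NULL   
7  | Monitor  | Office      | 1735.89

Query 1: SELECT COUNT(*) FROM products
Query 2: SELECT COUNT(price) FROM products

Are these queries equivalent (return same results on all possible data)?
No, not equivalent

Query 1 returns: [(7,)]
Query 2 returns: [(6,)]

Reason: COUNT(*) includes NULLs, COUNT(column) excludes them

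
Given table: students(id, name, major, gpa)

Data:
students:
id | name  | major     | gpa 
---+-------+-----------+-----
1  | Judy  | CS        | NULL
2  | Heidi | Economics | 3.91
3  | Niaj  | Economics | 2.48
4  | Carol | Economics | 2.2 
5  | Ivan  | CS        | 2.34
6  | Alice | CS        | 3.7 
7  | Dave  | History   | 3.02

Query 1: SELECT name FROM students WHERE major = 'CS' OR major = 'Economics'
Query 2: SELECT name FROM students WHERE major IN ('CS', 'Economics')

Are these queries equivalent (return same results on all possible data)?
Yes, equivalent

Both queries return: [('Alice',), ('Carol',), ('Heidi',), ('Ivan',), ('Judy',), ('Niaj',)]

Reason: OR vs IN are equivalent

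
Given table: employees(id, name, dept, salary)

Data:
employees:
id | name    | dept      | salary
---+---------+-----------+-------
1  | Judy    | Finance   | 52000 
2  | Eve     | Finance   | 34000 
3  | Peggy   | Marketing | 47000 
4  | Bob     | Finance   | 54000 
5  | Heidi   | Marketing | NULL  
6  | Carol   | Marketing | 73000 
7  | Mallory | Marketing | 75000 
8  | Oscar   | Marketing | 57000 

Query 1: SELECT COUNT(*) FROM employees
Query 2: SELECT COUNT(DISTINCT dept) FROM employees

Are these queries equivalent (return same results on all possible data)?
No, not equivalent

Query 1 returns: [(8,)]
Query 2 returns: [(2,)]

Reason: COUNT(*) counts rows, COUNT(DISTINCT dept) counts unique depts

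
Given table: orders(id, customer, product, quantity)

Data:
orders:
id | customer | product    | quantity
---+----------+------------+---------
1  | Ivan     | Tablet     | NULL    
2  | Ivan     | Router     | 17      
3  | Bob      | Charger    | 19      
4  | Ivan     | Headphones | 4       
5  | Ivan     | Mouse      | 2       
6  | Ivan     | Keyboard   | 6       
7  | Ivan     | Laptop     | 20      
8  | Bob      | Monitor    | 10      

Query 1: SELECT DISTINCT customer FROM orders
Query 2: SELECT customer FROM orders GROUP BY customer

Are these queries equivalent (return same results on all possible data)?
Yes, equivalent

Both queries return: [('Bob',), ('Ivan',)]

Reason: Both get unique customers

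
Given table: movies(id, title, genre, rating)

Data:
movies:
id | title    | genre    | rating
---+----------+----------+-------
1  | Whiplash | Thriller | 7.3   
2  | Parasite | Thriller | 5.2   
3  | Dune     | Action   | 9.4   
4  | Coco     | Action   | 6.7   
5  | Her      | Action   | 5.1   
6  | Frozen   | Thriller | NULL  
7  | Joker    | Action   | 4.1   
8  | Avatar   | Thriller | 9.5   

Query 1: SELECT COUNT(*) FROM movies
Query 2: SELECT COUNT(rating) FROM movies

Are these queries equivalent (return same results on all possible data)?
No, not equivalent

Query 1 returns: [(8,)]
Query 2 returns: [(7,)]

Reason: COUNT(*) includes NULLs, COUNT(column) excludes them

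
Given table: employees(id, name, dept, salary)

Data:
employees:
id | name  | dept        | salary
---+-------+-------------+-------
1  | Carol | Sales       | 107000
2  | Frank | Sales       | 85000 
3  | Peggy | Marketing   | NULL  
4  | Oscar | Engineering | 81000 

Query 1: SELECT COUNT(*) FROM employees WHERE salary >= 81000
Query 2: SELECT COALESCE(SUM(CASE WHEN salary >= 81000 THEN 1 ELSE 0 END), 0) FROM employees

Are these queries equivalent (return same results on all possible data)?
Yes, equivalent

Both queries return: [(3,)]

Reason: COUNT with WHERE vs conditional SUM (COALESCE handles empty-table NULL)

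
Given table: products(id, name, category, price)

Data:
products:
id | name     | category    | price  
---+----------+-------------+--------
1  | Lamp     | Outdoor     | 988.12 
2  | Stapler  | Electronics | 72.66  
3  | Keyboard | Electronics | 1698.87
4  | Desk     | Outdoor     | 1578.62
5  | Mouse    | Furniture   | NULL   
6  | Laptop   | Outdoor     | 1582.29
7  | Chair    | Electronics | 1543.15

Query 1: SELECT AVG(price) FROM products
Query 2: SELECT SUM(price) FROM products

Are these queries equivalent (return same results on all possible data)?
No, not equivalent

Query 1 returns: [(1243.9516666666666,)]
Query 2 returns: [(7463.71,)]

Reason: AVG vs SUM give different aggregate values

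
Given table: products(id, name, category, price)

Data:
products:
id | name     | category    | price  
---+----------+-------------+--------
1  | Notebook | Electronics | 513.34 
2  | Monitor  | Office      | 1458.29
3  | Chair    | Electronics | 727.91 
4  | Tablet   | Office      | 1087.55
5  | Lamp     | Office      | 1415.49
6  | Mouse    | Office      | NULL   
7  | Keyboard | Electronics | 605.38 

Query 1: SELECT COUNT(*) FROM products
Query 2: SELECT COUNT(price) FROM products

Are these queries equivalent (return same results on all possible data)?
No, not equivalent

Query 1 returns: [(7,)]
Query 2 returns: [(6,)]

Reason: COUNT(*) includes NULLs, COUNT(column) excludes them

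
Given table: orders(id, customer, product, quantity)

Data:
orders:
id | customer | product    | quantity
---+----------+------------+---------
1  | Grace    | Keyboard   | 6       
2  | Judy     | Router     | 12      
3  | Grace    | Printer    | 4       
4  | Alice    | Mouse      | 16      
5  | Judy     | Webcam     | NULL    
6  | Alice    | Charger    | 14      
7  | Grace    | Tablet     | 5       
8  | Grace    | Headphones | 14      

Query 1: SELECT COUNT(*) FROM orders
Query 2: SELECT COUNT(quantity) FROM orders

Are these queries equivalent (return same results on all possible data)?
No, not equivalent

Query 1 returns: [(8,)]
Query 2 returns: [(7,)]

Reason: COUNT(*) includes NULLs, COUNT(column) excludes them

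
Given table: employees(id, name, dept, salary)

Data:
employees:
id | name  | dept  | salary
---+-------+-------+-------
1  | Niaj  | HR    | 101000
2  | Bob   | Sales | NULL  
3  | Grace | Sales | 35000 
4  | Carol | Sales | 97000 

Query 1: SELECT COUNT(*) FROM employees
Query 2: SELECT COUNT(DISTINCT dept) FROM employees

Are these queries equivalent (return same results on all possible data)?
No, not equivalent

Query 1 returns: [(4,)]
Query 2 returns: [(2,)]

Reason: COUNT(*) counts rows, COUNT(DISTINCT dept) counts unique depts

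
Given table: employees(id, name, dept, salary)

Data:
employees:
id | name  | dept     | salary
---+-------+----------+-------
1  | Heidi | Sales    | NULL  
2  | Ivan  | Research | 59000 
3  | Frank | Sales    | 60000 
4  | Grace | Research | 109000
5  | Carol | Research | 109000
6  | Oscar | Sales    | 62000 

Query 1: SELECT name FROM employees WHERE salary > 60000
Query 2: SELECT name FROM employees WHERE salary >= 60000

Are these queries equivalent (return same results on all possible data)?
No, not equivalent

Query 1 returns: [('Grace',), ('Carol',), ('Oscar',)]
Query 2 returns: [('Frank',), ('Grace',), ('Carol',), ('Oscar',)]

Reason: > vs >= gives different results when salary = 60000 exists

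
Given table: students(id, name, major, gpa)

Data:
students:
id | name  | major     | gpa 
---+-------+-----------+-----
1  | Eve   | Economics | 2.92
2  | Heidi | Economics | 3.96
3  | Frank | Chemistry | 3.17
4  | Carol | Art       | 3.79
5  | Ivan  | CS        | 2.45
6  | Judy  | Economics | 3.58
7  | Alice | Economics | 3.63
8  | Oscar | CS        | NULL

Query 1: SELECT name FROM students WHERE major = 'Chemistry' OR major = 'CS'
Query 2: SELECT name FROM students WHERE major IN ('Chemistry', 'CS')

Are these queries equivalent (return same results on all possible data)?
Yes, equivalent

Both queries return: [('Frank',), ('Ivan',), ('Oscar',)]

Reason: OR vs IN are equivalent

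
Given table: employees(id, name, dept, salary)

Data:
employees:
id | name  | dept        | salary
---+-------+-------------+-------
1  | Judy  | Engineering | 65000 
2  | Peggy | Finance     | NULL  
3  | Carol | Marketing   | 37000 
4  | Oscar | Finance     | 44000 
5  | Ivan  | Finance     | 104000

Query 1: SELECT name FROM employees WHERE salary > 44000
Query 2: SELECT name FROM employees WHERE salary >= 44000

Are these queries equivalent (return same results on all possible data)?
No, not equivalent

Query 1 returns: [('Judy',), ('Ivan',)]
Query 2 returns: [('Judy',), ('Oscar',), ('Ivan',)]

Reason: > vs >= gives different results when salary = 44000 exists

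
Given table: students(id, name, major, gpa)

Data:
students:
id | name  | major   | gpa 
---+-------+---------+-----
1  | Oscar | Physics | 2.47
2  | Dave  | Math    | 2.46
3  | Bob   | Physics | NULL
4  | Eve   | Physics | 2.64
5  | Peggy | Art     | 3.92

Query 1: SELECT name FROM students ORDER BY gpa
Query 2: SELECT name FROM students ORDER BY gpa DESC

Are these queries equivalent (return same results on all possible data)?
No, not equivalent

Query 1 returns: [('Bob',), ('Dave',), ('Oscar',), ('Eve',), ('Peggy',)]
Query 2 returns: [('Peggy',), ('Eve',), ('Oscar',), ('Dave',), ('Bob',)]

Reason: ASC vs DESC gives opposite ordering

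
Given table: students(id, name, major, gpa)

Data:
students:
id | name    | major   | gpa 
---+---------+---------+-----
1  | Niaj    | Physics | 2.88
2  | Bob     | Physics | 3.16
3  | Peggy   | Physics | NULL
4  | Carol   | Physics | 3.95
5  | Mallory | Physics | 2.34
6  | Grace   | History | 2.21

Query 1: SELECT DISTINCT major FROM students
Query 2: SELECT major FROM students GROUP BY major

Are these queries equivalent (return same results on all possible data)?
Yes, equivalent

Both queries return: [('History',), ('Physics',)]

Reason: Both get unique majors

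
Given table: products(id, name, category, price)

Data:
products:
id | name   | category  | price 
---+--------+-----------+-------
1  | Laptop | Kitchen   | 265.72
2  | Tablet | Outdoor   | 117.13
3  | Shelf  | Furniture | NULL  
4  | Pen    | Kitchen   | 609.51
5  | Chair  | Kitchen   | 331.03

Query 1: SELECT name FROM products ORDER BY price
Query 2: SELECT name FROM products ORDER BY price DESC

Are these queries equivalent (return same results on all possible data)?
No, not equivalent

Query 1 returns: [('Shelf',), ('Tablet',), ('Laptop',), ('Chair',), ('Pen',)]
Query 2 returns: [('Pen',), ('Chair',), ('Laptop',), ('Tablet',), ('Shelf',)]

Reason: ASC vs DESC gives opposite ordering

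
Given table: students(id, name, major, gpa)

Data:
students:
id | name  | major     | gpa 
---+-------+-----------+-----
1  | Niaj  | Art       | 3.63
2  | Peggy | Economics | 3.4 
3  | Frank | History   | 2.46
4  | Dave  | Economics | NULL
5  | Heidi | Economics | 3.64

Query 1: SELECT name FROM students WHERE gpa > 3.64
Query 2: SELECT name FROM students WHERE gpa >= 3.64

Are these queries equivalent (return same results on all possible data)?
No, not equivalent

Query 1 returns: []
Query 2 returns: [('Heidi',)]

Reason: > vs >= gives different results when gpa = 3.64 exists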